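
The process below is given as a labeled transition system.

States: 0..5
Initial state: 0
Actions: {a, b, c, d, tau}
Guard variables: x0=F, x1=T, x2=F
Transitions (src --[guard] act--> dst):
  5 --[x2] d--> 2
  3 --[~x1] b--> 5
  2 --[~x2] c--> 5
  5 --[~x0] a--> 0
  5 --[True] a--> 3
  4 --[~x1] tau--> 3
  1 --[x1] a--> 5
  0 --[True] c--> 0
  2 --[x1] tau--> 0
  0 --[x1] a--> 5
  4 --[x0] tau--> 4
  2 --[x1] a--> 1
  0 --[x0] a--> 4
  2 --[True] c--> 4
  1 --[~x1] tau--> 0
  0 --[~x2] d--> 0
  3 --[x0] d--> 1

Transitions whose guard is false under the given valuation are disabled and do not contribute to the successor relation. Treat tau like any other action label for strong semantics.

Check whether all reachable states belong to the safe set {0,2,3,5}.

Answer: INVARIANT HOLDS

Analysis:
Safe = {0,2,3,5}
R = {0,3,5}
  0: ✓
  3: ✓
  5: ✓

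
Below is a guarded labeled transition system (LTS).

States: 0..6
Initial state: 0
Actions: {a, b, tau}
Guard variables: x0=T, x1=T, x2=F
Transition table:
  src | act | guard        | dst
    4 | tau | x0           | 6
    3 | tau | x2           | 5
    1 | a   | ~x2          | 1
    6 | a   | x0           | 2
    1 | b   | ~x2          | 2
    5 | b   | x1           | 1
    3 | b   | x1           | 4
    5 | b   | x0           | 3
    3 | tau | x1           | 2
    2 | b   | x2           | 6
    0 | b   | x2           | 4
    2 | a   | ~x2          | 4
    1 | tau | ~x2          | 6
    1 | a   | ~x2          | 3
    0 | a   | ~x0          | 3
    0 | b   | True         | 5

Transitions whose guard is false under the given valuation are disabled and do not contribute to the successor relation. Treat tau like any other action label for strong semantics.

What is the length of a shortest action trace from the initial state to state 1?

Answer: 2

Trace:
Breadth-first toward 1:
  Layer 0: {0}
  Layer 1: {5}
  Layer 2: {1,3}
depth(1)=2, e.g. b·b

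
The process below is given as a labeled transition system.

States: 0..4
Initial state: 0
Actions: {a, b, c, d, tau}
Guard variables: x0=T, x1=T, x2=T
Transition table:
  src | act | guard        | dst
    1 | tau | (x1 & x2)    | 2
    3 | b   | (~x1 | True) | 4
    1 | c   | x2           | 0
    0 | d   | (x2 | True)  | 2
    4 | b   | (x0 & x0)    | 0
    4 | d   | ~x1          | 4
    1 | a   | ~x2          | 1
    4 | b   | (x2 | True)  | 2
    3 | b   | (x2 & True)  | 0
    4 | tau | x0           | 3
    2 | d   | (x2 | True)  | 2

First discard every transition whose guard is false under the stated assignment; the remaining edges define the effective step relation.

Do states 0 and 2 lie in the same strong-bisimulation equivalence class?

Bisimulation quotient by refinement:
  round 0: {{0,1,2,3,4}}
  round 1: {{0,2},{1},{3},{4}}
stable after 2 split(s): 4 block(s)
class of 0: {0,2}; class of 2: {0,2}

Answer: BISIMILAR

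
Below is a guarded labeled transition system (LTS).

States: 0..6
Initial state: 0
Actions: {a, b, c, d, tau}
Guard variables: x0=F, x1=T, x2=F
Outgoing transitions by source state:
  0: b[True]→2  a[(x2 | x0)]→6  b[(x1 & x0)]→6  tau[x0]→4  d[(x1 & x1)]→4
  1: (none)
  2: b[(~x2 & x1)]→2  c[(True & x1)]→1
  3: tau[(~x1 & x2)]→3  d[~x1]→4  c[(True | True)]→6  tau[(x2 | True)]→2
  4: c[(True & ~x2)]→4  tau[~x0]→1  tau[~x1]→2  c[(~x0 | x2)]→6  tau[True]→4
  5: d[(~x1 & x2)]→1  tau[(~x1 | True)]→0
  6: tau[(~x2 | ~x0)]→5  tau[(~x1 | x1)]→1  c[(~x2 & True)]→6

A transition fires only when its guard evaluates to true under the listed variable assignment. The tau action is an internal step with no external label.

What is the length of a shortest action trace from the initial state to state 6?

Answer: 2

Trace:
Layered search for 6:
  depth 0: {0}
  depth 1: {2,4}
  depth 2: {1,6}
depth(6)=2, e.g. d·c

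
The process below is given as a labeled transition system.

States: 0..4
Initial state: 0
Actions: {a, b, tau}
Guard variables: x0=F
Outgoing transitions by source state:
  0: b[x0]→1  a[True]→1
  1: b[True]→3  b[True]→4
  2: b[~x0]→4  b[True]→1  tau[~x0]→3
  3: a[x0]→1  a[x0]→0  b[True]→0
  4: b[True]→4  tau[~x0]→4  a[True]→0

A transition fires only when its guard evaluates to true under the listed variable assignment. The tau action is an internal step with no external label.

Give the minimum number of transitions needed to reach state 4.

Answer: 2

Analysis:
BFS to 4:
  Layer 0: {0}
  Layer 1: {1}
  Layer 2: {3,4}
4 enters at depth 2; path a·b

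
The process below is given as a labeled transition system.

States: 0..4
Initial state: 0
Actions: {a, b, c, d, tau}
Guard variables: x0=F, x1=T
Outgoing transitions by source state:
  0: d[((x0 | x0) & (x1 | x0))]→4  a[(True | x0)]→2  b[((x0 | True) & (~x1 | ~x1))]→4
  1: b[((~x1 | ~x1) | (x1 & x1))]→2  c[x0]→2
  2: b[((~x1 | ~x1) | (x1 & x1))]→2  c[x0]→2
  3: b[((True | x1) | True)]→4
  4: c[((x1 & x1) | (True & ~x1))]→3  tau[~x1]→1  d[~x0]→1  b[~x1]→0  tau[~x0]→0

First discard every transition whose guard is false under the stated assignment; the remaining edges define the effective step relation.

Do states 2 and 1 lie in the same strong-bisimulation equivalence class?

Answer: BISIMILAR

Analysis:
Bisimulation quotient by refinement:
  P[0] = {{0,1,2,3,4}}
  P[1] = {{0},{1,2,3},{4}}
  P[2] = {{0},{1,2},{3},{4}}
stable after 3 split(s): 4 block(s)
2∈{1,2}, 1∈{1,2}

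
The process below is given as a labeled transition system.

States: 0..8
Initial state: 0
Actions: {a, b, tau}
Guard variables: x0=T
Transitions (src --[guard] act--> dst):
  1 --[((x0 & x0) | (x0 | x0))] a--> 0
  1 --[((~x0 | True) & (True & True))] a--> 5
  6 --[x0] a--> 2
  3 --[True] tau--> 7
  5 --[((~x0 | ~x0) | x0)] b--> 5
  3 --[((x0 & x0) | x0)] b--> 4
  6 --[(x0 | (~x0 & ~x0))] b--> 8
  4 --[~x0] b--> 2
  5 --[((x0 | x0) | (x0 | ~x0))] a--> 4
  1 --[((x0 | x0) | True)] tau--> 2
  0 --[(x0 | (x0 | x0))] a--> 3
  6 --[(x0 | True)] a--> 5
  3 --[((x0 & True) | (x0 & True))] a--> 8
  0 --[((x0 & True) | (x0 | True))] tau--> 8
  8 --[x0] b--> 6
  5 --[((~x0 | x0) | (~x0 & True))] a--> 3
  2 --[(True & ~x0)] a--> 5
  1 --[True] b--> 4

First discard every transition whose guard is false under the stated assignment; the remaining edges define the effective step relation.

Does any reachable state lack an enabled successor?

Answer: DEADLOCK at state 2

Analysis:
Reachable = {0,2,3,4,5,6,7,8}
  0: a→3  tau→8  [2 exit(s)]
  2: ∅  [STUCK]
  3: a→8  b→4  tau→7  [3 exit(s)]
  4: ∅  [STUCK]
  5: a→3  a→4  b→5  [3 exit(s)]
  6: a→2  a→5  b→8  [3 exit(s)]
  7: ∅  [STUCK]
  8: b→6  [1 exit(s)]
witness 2: tau·b·a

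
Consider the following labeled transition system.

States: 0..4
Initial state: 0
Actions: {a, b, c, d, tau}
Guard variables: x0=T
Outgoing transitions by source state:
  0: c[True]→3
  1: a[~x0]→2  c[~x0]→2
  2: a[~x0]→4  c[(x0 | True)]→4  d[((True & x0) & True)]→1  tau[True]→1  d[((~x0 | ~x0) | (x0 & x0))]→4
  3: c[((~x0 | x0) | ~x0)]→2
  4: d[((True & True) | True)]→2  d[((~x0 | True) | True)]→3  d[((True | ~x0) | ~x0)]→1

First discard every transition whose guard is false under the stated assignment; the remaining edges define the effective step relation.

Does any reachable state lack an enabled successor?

Answer: DEADLOCK at state 1

Trace:
Reachable = {0,1,2,3,4}
  0: c→3  [1 out]
  1: ∅  [no exit]
  2: c→4  d→1  d→4  tau→1  [4 out]
  3: c→2  [1 out]
  4: d→1  d→2  d→3  [3 out]
trace reaching 1: c·c·d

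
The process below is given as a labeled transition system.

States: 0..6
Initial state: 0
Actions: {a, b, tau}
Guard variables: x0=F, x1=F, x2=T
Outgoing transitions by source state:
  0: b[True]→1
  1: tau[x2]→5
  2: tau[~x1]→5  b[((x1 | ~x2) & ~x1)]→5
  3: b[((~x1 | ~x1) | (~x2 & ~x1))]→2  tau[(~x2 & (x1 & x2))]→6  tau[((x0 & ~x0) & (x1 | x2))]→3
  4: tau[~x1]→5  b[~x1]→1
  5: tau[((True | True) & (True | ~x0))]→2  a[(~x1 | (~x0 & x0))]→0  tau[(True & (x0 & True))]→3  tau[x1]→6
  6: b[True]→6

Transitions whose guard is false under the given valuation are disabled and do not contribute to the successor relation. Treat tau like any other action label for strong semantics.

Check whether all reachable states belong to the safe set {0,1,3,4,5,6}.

Allowed set {0,1,3,4,5,6}
Reach set: {0,1,2,5}
  0: safe
  1: safe
  2: outside
  5: safe
counterexample path to 2: b·tau·tau

Answer: INVARIANT VIOLATED at state 2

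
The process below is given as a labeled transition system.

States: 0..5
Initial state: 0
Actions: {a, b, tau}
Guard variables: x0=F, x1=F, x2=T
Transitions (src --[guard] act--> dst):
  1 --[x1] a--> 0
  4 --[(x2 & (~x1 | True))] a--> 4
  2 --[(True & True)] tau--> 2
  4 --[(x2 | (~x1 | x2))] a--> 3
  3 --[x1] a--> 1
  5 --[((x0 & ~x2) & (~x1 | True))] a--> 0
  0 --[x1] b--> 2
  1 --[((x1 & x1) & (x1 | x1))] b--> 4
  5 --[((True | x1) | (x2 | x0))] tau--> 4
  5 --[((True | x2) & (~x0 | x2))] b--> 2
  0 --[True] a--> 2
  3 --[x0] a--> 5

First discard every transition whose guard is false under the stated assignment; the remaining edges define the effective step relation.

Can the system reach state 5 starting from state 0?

6 transition(s) survive guard evaluation.
depth 0: {0}
depth 1: {2}  total {0,2}
Reachable = {0,2}

Answer: UNREACHABLE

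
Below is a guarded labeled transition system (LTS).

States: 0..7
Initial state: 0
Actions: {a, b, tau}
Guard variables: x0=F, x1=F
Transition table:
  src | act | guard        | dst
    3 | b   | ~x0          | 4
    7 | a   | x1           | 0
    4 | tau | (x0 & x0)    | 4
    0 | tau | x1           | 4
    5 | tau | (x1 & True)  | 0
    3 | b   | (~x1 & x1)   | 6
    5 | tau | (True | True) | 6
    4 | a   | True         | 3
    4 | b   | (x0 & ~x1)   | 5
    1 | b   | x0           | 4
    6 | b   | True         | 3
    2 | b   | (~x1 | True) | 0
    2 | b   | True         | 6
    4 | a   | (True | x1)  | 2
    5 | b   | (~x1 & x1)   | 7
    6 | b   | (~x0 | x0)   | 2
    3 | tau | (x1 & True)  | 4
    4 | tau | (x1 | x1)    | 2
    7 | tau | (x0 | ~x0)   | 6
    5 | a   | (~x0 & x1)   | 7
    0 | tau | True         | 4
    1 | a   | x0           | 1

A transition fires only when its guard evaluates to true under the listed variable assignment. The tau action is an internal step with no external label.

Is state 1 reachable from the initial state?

Answer: UNREACHABLE

Trace:
10 transition(s) survive guard evaluation.
L0 = {0}
L1 = {4}  now seen {0,4}
L2 = {2,3}  now seen {0,2,3,4}
L3 = {6}  now seen {0,2,3,4,6}
Reachable = {0,2,3,4,6}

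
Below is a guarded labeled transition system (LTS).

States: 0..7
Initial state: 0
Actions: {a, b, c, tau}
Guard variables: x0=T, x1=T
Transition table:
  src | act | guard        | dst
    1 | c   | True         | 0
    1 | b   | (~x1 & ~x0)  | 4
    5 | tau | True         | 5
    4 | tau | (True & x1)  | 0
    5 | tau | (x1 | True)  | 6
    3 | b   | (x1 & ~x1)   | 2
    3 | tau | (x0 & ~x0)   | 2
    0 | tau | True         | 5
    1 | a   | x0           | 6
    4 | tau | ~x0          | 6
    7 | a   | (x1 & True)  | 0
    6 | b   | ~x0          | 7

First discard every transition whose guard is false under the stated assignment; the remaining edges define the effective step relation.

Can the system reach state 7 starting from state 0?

Guard filter leaves 7 enabled edge(s).
L0 = {0}
L1 = {5}  cumulative {0,5}
L2 = {6}  cumulative {0,5,6}
Reachable = {0,5,6}

Answer: UNREACHABLE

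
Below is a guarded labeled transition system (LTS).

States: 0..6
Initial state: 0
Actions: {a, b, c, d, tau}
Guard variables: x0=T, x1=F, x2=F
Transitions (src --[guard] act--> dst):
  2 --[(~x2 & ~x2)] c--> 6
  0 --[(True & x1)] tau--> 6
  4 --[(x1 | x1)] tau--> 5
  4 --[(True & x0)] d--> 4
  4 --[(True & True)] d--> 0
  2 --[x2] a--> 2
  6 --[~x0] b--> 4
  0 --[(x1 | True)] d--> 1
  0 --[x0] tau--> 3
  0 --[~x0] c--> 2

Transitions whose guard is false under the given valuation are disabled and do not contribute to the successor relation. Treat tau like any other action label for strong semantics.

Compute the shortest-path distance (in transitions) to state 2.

Answer: UNREACHABLE

Working:
Layered search for 2:
  depth 0: {0}
  depth 1: {1,3}
2 never appears.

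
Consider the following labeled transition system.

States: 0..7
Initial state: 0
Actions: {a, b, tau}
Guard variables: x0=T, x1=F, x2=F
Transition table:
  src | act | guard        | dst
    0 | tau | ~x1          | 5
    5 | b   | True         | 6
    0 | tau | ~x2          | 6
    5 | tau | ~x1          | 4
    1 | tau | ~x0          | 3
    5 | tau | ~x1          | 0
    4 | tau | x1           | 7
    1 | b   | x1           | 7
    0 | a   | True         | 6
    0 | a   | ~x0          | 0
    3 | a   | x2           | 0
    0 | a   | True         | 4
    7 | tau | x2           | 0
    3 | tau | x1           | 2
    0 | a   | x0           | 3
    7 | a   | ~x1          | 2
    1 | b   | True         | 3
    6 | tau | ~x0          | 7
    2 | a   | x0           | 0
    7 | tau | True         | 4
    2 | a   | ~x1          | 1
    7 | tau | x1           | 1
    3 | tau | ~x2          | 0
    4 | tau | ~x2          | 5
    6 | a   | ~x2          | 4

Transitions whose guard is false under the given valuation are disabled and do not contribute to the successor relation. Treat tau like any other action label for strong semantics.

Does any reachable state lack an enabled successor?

Reach set: {0,3,4,5,6}
  0: a→3  a→4  a→6  tau→5  tau→6  [5 exit(s)]
  3: tau→0  [1 exit(s)]
  4: tau→5  [1 exit(s)]
  5: b→6  tau→0  tau→4  [3 exit(s)]
  6: a→4  [1 exit(s)]

Answer: DEADLOCK-FREE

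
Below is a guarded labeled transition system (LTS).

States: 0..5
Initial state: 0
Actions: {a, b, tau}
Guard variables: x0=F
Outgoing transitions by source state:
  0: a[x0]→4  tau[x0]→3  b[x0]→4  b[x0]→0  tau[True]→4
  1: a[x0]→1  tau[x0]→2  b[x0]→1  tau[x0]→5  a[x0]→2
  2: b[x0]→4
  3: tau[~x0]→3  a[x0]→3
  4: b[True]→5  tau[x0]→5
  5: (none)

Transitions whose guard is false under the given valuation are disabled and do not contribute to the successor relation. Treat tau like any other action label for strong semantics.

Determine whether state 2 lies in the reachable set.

Answer: UNREACHABLE

Analysis:
After dropping false guards: 3 live edges.
depth 0: {0}
depth 1: {4}  now seen {0,4}
depth 2: {5}  now seen {0,4,5}
Reachable = {0,4,5}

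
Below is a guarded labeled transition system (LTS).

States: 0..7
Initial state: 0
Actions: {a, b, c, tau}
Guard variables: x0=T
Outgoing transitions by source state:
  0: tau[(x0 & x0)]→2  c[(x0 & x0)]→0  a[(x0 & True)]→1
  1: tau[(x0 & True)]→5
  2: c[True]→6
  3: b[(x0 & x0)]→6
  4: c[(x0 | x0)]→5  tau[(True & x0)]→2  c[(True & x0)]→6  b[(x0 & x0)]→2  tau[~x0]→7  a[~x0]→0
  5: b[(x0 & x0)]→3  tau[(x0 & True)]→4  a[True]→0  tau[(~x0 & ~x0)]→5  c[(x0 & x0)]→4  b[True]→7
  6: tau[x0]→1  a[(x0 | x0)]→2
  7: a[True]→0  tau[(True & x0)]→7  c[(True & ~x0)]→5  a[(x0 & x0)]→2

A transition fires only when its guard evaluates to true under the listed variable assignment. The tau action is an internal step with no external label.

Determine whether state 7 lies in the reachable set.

Guard filter leaves 20 enabled edge(s).
L0 = {0}
L1 = {1,2}  now seen {0,1,2}
L2 = {5,6}  now seen {0,1,2,5,6}
L3 = {3,4,7}  now seen {0,1,2,3,4,5,6,7}
Reach set: {0,1,2,3,4,5,6,7}
Path to 7: a·tau·b

Answer: REACHABLE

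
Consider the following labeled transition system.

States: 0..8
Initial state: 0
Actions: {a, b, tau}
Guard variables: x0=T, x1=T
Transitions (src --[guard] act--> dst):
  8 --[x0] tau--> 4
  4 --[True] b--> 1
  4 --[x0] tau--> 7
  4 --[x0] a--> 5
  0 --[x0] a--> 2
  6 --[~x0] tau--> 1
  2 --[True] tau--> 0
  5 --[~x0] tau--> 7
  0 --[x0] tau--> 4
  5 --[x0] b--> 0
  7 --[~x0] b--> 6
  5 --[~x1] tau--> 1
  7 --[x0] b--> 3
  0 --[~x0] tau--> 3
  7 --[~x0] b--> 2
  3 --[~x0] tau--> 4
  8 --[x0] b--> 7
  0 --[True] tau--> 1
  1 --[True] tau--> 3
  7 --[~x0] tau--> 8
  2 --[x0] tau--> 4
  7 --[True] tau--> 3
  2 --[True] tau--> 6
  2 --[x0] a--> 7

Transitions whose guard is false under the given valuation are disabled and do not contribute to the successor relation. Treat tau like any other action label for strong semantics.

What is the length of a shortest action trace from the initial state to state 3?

Breadth-first toward 3:
  depth 0: {0}
  depth 1: {1,2,4}
  depth 2: {3,5,6,7}
first hit 3 at d=2 via tau·tau

Answer: 2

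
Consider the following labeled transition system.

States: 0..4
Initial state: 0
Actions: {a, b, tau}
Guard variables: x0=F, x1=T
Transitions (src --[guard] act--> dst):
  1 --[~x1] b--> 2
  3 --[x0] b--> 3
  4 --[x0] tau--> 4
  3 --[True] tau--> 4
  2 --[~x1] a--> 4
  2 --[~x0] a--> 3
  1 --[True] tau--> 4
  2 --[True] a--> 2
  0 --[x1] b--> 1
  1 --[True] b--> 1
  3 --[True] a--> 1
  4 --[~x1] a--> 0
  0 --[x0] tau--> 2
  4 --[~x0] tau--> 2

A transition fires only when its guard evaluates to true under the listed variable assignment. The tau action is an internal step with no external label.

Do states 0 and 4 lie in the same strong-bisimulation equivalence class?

Answer: NOT BISIMILAR

Analysis:
Bisimulation quotient by refinement:
  π0 = {{0,1,2,3,4}}
  π1 = {{0},{1},{2},{3},{4}}
5 equivalence class(es) (converged in 2)
class of 0: {0}; class of 4: {4}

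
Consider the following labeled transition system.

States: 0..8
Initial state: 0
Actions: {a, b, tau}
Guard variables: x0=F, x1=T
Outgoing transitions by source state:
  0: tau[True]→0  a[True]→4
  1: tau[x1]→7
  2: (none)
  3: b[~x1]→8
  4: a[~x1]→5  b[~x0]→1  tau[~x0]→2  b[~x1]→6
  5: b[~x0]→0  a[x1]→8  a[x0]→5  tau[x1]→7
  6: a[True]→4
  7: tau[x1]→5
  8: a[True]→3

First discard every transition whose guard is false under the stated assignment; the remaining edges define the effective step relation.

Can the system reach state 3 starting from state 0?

Answer: REACHABLE

Analysis:
Guard filter leaves 11 enabled edge(s).
Layer 0: {0}
Layer 1: {4}  cumulative {0,4}
Layer 2: {1,2}  cumulative {0,1,2,4}
Layer 3: {7}  cumulative {0,1,2,4,7}
Layer 4: {5}  cumulative {0,1,2,4,5,7}
Layer 5: {8}  cumulative {0,1,2,4,5,7,8}
Layer 6: {3}  cumulative {0,1,2,3,4,5,7,8}
Reach set: {0,1,2,3,4,5,7,8}
Path to 3: a·b·tau·tau·a·a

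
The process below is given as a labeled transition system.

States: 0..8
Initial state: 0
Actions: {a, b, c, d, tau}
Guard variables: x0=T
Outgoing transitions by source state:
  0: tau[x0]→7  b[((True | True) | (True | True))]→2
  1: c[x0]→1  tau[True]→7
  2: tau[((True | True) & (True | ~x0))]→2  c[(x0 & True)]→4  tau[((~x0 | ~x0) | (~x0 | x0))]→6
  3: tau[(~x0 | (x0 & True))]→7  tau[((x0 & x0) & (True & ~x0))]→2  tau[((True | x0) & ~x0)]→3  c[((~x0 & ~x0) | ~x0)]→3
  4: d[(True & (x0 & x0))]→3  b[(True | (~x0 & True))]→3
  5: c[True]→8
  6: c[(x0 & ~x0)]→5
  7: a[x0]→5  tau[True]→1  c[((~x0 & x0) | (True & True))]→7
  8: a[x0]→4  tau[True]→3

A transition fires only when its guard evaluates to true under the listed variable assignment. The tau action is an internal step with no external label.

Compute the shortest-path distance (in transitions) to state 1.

Answer: 2

Trace:
Breadth-first toward 1:
  L0 = {0}
  L1 = {2,7}
  L2 = {1,4,5,6}
depth(1)=2, e.g. tau·tau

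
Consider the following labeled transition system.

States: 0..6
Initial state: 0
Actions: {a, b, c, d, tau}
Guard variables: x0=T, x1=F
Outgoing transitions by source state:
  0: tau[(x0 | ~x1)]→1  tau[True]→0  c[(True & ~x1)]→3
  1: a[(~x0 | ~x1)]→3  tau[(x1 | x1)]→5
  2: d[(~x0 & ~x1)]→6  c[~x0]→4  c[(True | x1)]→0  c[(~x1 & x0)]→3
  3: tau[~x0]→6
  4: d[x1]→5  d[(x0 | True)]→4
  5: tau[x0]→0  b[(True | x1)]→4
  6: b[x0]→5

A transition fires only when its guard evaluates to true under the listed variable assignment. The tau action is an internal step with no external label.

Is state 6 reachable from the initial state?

Answer: UNREACHABLE

Working:
After dropping false guards: 10 live edges.
Layer 0: {0}
Layer 1: {1,3}  now seen {0,1,3}
R = {0,1,3}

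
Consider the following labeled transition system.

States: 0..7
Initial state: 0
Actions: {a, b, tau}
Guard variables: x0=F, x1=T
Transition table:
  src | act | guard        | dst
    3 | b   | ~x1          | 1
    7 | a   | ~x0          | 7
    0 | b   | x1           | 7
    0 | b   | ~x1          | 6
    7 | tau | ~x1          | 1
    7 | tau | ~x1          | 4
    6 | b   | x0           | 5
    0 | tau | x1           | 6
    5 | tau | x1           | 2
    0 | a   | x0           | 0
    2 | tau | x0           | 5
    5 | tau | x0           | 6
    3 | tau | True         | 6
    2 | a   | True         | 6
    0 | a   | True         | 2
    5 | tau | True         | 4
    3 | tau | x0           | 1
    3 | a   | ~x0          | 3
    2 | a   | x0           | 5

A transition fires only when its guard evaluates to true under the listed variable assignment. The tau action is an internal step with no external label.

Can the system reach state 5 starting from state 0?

Guard filter leaves 9 enabled edge(s).
Layer 0: {0}
Layer 1: {2,6,7}  cumulative {0,2,6,7}
Reachable = {0,2,6,7}

Answer: UNREACHABLE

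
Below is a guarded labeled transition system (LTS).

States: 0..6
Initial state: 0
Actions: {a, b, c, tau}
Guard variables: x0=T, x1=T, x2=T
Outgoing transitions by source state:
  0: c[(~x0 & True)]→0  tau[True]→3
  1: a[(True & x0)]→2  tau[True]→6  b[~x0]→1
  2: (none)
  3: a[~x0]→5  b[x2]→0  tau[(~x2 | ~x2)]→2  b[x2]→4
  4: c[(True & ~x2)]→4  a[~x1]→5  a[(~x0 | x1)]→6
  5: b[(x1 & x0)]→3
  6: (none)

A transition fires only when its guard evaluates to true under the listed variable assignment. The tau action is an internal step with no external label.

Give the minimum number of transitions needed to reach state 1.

Answer: UNREACHABLE

Working:
BFS to 1:
  L0 = {0}
  L1 = {3}
  L2 = {4}
  L3 = {6}
1 never appears.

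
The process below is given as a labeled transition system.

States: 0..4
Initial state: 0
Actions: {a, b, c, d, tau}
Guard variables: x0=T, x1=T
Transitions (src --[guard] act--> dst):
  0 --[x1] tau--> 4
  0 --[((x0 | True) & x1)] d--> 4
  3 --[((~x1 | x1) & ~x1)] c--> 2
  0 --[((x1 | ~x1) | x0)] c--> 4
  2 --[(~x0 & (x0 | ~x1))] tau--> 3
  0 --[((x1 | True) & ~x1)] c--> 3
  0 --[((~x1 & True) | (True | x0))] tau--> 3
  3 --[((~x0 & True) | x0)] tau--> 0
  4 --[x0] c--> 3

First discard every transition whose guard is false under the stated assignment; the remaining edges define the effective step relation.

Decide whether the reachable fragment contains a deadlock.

R = {0,3,4}
  0: c→4  d→4  tau→3  tau→4  [4 out]
  3: tau→0  [1 out]
  4: c→3  [1 out]

Answer: DEADLOCK-FREE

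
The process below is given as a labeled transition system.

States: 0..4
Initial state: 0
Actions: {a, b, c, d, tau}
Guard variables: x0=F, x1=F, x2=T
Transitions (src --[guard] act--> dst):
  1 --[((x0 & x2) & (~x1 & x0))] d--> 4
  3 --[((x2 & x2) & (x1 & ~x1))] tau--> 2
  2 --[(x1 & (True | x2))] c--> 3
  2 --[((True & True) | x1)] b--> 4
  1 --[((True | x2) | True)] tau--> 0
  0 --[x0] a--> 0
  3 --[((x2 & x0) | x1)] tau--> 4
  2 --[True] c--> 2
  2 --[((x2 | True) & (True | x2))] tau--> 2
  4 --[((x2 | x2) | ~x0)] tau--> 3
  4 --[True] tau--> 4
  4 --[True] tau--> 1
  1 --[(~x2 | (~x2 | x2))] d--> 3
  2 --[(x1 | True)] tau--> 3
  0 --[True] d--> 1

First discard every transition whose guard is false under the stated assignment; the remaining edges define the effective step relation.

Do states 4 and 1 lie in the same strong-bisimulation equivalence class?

Compute ~ classes (split until stable):
  π0 = {{0,1,2,3,4}}
  π1 = {{0},{1},{2},{3},{4}}
5 equivalence class(es) (converged in 2)
4∈{4}, 1∈{1}

Answer: NOT BISIMILAR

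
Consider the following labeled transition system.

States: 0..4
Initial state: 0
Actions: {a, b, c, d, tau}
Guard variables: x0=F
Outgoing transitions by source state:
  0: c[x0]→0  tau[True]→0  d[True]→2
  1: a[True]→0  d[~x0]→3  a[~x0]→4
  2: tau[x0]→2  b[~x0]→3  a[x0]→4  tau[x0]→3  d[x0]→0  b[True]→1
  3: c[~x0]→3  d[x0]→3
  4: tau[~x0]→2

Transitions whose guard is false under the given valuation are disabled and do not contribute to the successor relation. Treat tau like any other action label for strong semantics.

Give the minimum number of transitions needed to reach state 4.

Answer: 3

Working:
Breadth-first toward 4:
  Layer 0: {0}
  Layer 1: {2}
  Layer 2: {1,3}
  Layer 3: {4}
first hit 4 at d=3 via d·b·a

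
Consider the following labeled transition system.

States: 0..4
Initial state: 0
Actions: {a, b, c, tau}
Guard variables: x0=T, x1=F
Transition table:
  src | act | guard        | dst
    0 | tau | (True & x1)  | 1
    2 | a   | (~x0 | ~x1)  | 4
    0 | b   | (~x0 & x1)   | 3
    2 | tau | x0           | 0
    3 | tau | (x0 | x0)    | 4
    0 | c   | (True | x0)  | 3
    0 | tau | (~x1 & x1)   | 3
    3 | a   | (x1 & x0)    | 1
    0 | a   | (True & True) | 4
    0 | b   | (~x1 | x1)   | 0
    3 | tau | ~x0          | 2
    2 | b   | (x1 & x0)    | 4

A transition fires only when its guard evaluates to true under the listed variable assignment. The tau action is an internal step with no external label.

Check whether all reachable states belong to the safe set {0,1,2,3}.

Inv-set: {0,1,2,3}
Reach set: {0,3,4}
  0: ✓
  3: ✓
  4: ✗ unsafe
counterexample path to 4: a

Answer: INVARIANT VIOLATED at state 4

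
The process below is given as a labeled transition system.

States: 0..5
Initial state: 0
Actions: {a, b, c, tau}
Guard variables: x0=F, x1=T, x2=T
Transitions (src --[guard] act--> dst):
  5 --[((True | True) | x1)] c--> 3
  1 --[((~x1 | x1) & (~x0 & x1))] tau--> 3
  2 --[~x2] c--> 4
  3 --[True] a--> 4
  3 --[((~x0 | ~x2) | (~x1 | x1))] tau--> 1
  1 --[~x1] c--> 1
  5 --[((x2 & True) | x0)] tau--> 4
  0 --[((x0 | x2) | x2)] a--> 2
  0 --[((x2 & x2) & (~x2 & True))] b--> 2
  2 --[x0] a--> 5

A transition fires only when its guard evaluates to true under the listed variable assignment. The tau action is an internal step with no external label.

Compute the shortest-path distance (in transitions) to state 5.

Breadth-first toward 5:
  L0 = {0}
  L1 = {2}
5 never appears.

Answer: UNREACHABLE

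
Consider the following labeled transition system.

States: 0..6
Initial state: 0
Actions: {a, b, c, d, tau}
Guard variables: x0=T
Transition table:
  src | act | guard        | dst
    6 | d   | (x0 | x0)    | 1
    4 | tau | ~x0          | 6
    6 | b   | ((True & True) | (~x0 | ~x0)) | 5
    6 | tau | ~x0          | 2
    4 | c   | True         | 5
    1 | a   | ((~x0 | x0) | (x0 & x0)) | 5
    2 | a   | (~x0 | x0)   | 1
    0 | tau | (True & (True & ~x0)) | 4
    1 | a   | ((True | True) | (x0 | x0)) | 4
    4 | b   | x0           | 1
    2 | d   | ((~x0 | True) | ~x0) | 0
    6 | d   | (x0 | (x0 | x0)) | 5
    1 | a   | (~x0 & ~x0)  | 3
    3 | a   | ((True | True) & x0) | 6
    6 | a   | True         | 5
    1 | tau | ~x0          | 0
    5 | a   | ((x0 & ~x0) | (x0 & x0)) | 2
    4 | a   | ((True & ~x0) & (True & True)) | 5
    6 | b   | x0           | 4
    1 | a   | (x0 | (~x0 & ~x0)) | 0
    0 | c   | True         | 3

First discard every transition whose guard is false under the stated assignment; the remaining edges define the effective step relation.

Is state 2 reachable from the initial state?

Answer: REACHABLE

Analysis:
15 transition(s) survive guard evaluation.
depth 0: {0}
depth 1: {3}  cumulative {0,3}
depth 2: {6}  cumulative {0,3,6}
depth 3: {1,4,5}  cumulative {0,1,3,4,5,6}
depth 4: {2}  cumulative {0,1,2,3,4,5,6}
Reachable = {0,1,2,3,4,5,6}
trace reaching 2: c·a·d·a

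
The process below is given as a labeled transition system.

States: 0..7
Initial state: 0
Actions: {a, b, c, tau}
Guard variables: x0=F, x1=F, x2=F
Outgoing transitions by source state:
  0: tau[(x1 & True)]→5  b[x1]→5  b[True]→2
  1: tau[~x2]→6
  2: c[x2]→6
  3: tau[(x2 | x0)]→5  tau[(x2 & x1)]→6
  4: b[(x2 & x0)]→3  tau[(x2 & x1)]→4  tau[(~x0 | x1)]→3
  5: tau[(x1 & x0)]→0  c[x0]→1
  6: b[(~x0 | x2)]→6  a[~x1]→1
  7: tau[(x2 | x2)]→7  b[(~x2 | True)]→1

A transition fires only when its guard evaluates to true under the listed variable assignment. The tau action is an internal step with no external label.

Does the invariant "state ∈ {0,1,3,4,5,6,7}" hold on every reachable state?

Answer: INVARIANT VIOLATED at state 2

Analysis:
Allowed set {0,1,3,4,5,6,7}
Reachable = {0,2}
  0: safe
  2: VIOLATES
reach 2 via b — violates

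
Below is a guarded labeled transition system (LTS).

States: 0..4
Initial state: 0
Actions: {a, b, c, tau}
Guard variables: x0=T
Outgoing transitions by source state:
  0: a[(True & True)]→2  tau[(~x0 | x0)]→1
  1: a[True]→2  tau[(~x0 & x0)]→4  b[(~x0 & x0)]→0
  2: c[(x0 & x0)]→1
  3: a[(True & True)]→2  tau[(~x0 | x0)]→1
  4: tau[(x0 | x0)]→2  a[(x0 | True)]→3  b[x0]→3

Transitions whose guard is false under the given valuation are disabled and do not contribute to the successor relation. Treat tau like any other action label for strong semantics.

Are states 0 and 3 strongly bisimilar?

Refine partition for ~:
  π0 = {{0,1,2,3,4}}
  π1 = {{0,3},{1},{2},{4}}
stable after 2 split(s): 4 block(s)
[0]={0,3}  [3]={0,3}

Answer: BISIMILAR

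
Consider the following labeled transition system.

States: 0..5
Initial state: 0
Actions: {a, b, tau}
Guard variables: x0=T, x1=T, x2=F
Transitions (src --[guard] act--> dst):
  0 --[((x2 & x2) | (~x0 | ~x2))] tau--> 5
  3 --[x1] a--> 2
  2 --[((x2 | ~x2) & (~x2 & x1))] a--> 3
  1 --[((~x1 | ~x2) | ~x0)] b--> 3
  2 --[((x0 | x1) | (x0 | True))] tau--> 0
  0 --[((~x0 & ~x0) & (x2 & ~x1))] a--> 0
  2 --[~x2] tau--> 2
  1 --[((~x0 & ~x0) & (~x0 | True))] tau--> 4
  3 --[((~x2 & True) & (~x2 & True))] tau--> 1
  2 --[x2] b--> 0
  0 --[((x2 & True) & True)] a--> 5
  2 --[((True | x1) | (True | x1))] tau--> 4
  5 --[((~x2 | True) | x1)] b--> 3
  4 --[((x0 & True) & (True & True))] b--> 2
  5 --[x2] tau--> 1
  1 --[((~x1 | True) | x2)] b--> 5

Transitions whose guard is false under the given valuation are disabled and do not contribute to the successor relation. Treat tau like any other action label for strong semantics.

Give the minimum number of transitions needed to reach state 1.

Layered search for 1:
  depth 0: {0}
  depth 1: {5}
  depth 2: {3}
  depth 3: {1,2}
first hit 1 at d=3 via tau·b·tau

Answer: 3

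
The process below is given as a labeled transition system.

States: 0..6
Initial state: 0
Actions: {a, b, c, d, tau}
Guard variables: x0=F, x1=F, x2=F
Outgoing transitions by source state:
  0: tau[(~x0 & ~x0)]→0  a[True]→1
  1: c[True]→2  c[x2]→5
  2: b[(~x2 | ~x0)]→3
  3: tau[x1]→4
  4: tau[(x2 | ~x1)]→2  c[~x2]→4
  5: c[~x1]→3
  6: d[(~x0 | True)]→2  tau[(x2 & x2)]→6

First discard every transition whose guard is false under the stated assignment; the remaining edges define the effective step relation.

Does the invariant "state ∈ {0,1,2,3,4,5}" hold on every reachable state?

Allowed set {0,1,2,3,4,5}
Reachable = {0,1,2,3}
  0: safe
  1: safe
  2: safe
  3: safe

Answer: INVARIANT HOLDS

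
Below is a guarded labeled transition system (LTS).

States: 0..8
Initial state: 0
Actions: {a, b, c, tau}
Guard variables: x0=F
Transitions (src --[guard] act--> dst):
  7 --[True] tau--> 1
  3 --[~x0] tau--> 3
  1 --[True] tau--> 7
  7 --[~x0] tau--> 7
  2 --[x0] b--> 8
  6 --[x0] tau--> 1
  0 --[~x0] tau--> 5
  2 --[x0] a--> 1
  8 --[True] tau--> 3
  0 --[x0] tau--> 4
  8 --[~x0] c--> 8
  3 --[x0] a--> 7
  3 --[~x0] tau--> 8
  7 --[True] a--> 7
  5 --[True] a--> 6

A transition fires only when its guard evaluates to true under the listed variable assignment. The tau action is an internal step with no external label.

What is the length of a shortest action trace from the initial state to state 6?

Answer: 2

Analysis:
Layered search for 6:
  Layer 0: {0}
  Layer 1: {5}
  Layer 2: {6}
depth(6)=2, e.g. tau·a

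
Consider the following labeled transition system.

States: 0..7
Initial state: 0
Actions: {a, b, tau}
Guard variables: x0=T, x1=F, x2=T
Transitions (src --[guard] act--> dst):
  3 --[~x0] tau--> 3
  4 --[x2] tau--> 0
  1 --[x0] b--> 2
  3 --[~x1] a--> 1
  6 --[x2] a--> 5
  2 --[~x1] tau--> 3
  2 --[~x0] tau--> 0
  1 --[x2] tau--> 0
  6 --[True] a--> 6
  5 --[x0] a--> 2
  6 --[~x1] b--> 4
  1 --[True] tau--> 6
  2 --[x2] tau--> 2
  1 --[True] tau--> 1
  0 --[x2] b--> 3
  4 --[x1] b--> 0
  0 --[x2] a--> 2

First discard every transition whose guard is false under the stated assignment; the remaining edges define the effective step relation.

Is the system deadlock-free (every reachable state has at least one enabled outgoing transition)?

R = {0,1,2,3,4,5,6}
  0: a→2  b→3  [2 out]
  1: b→2  tau→0  tau→1  tau→6  [4 out]
  2: tau→2  tau→3  [2 out]
  3: a→1  [1 out]
  4: tau→0  [1 out]
  5: a→2  [1 out]
  6: a→5  a→6  b→4  [3 out]

Answer: DEADLOCK-FREE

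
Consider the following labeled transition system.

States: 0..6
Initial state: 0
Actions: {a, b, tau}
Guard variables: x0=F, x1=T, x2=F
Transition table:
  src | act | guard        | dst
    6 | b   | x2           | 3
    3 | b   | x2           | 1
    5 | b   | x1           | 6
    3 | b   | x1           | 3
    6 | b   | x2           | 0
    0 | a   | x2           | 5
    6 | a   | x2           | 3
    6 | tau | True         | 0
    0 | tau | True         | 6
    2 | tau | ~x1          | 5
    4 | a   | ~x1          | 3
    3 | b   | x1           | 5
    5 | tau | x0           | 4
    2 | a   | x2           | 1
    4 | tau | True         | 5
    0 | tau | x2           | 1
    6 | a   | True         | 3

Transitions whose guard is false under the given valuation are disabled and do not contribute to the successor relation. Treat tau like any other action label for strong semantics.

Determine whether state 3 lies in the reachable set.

Guard filter leaves 7 enabled edge(s).
L0 = {0}
L1 = {6}  cumulative {0,6}
L2 = {3}  cumulative {0,3,6}
L3 = {5}  cumulative {0,3,5,6}
Reach set: {0,3,5,6}
trace reaching 3: tau·a

Answer: REACHABLE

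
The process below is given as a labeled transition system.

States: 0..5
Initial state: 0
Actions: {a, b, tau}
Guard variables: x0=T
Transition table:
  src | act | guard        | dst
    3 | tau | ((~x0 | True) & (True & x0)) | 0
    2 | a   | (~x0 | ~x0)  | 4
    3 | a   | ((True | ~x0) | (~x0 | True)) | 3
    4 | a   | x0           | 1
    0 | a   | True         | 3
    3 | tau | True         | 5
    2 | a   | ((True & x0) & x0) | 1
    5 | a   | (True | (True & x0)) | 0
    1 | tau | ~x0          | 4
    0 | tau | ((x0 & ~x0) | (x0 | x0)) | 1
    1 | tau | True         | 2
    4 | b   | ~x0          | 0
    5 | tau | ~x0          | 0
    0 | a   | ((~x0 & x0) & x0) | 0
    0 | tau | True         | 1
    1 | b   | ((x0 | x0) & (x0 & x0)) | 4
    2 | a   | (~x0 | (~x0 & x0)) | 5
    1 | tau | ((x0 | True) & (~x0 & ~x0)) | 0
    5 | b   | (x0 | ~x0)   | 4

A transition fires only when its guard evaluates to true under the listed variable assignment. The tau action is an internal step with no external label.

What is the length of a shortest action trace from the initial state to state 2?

Layered search for 2:
  depth 0: {0}
  depth 1: {1,3}
  depth 2: {2,4,5}
first hit 2 at d=2 via tau·tau

Answer: 2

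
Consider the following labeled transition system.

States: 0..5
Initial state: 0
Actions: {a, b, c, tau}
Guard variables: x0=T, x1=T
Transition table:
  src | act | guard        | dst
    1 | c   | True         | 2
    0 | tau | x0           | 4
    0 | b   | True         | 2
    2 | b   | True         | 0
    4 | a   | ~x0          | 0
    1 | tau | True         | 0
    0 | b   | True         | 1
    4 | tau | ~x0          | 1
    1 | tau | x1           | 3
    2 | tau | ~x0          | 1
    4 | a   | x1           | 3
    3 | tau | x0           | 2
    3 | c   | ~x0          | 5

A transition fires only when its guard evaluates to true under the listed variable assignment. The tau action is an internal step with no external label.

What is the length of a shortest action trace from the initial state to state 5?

Answer: UNREACHABLE

Working:
BFS to 5:
  Layer 0: {0}
  Layer 1: {1,2,4}
  Layer 2: {3}
5 never appears.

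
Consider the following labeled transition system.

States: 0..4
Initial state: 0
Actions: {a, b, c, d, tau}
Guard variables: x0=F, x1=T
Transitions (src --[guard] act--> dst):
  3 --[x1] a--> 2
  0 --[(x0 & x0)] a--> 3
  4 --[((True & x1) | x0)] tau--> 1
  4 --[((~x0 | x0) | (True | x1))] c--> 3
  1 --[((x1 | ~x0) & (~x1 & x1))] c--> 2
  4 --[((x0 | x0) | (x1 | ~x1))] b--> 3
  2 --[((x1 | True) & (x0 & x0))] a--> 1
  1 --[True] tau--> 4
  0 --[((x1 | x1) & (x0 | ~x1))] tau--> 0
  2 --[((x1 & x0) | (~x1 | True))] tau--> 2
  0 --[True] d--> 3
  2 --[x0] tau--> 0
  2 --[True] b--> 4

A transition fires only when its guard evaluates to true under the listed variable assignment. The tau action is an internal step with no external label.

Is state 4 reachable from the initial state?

8 transition(s) survive guard evaluation.
depth 0: {0}
depth 1: {3}  total {0,3}
depth 2: {2}  total {0,2,3}
depth 3: {4}  total {0,2,3,4}
depth 4: {1}  total {0,1,2,3,4}
Reach set: {0,1,2,3,4}
witness 4: d·a·b

Answer: REACHABLE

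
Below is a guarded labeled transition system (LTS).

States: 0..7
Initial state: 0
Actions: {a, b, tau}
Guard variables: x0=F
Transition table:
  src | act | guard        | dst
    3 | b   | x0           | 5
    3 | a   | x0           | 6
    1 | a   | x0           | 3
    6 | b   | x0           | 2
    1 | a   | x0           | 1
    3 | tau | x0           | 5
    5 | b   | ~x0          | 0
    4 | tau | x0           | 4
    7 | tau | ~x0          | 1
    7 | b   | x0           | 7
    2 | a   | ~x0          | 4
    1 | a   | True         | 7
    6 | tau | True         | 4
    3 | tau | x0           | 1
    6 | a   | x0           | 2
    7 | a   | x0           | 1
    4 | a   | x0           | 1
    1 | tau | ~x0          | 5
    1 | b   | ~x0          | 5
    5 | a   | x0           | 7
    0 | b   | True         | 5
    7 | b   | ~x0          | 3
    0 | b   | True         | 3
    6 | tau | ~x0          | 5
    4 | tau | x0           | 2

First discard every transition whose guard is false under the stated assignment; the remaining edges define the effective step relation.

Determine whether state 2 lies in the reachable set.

Answer: UNREACHABLE

Trace:
After dropping false guards: 11 live edges.
Layer 0: {0}
Layer 1: {3,5}  now seen {0,3,5}
Reach set: {0,3,5}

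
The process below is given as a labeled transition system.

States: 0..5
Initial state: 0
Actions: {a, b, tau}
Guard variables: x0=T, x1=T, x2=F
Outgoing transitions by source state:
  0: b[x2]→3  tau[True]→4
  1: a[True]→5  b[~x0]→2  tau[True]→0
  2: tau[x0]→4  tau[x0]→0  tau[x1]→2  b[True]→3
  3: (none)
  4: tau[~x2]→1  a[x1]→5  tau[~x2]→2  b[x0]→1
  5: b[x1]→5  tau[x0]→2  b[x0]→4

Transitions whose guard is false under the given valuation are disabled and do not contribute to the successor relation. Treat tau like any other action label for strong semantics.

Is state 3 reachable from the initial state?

14 transition(s) survive guard evaluation.
Layer 0: {0}
Layer 1: {4}  cumulative {0,4}
Layer 2: {1,2,5}  cumulative {0,1,2,4,5}
Layer 3: {3}  cumulative {0,1,2,3,4,5}
Reach set: {0,1,2,3,4,5}
witness 3: tau·tau·b

Answer: REACHABLE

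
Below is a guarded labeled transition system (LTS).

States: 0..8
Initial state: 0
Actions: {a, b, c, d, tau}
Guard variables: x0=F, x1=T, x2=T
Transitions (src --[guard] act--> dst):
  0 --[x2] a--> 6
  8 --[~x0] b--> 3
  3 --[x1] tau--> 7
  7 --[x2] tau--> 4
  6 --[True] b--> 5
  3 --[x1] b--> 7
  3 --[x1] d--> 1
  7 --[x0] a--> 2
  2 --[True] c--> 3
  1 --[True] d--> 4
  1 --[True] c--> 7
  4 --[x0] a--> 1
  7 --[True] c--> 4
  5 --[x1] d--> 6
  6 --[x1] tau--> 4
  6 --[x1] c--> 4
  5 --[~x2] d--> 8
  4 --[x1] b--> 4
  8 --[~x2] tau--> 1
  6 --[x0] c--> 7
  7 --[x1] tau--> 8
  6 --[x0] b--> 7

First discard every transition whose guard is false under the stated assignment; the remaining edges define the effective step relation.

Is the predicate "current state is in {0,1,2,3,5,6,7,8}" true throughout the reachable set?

Allowed set {0,1,2,3,5,6,7,8}
Reachable = {0,4,5,6}
  0: safe
  4: ✗ unsafe
  5: safe
  6: safe
counterexample path to 4: a·tau

Answer: INVARIANT VIOLATED at state 4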